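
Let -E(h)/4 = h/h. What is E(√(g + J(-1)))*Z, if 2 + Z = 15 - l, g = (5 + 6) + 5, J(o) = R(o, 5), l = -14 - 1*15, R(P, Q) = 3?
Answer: -168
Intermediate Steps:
l = -29 (l = -14 - 15 = -29)
J(o) = 3
g = 16 (g = 11 + 5 = 16)
E(h) = -4 (E(h) = -4*h/h = -4*1 = -4)
Z = 42 (Z = -2 + (15 - 1*(-29)) = -2 + (15 + 29) = -2 + 44 = 42)
E(√(g + J(-1)))*Z = -4*42 = -168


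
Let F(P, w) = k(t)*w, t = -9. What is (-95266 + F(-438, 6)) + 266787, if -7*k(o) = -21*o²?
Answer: 172979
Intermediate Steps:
k(o) = 3*o² (k(o) = -(-3)*o² = 3*o²)
F(P, w) = 243*w (F(P, w) = (3*(-9)²)*w = (3*81)*w = 243*w)
(-95266 + F(-438, 6)) + 266787 = (-95266 + 243*6) + 266787 = (-95266 + 1458) + 266787 = -93808 + 266787 = 172979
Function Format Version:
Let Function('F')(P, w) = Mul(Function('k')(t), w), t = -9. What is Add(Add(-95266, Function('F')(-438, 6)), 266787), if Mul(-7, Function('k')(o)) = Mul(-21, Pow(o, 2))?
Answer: 172979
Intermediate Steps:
Function('k')(o) = Mul(3, Pow(o, 2)) (Function('k')(o) = Mul(Rational(-1, 7), Mul(-21, Pow(o, 2))) = Mul(3, Pow(o, 2)))
Function('F')(P, w) = Mul(243, w) (Function('F')(P, w) = Mul(Mul(3, Pow(-9, 2)), w) = Mul(Mul(3, 81), w) = Mul(243, w))
Add(Add(-95266, Function('F')(-438, 6)), 266787) = Add(Add(-95266, Mul(243, 6)), 266787) = Add(Add(-95266, 1458), 266787) = Add(-93808, 266787) = 172979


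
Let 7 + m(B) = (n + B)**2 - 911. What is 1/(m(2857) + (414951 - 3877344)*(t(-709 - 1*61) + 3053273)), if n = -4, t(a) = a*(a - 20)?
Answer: -1/12677796585498 ≈ -7.8878e-14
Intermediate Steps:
t(a) = a*(-20 + a)
m(B) = -918 + (-4 + B)**2 (m(B) = -7 + ((-4 + B)**2 - 911) = -7 + (-911 + (-4 + B)**2) = -918 + (-4 + B)**2)
1/(m(2857) + (414951 - 3877344)*(t(-709 - 1*61) + 3053273)) = 1/((-918 + (-4 + 2857)**2) + (414951 - 3877344)*((-709 - 1*61)*(-20 + (-709 - 1*61)) + 3053273)) = 1/((-918 + 2853**2) - 3462393*((-709 - 61)*(-20 + (-709 - 61)) + 3053273)) = 1/((-918 + 8139609) - 3462393*(-770*(-20 - 770) + 3053273)) = 1/(8138691 - 3462393*(-770*(-790) + 3053273)) = 1/(8138691 - 3462393*(608300 + 3053273)) = 1/(8138691 - 3462393*3661573) = 1/(8138691 - 12677804724189) = 1/(-12677796585498) = -1/12677796585498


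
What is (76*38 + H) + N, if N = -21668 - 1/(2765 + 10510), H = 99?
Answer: -247990276/13275 ≈ -18681.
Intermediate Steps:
N = -287642701/13275 (N = -21668 - 1/13275 = -287642701/13275 ≈ -21668.)
(76*38 + H) + N = (76*38 + 99) - 287642701/13275 = (2888 + 99) - 287642701/13275 = 2987 - 287642701/13275 = -247990276/13275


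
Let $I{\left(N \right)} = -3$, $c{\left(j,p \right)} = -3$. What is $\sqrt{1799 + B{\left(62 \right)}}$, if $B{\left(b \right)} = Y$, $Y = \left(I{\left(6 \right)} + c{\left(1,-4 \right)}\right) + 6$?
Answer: $\sqrt{1799} \approx 42.415$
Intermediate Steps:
$Y = 0$ ($Y = \left(-3 - 3\right) + 6 = -6 + 6 = 0$)
$B{\left(b \right)} = 0$
$\sqrt{1799 + B{\left(62 \right)}} = \sqrt{1799 + 0} = \sqrt{1799}$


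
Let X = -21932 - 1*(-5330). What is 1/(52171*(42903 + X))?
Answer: 1/1372149471 ≈ 7.2878e-10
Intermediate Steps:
X = -16602 (X = -21932 + 5330 = -16602)
1/(52171*(42903 + X)) = 1/(52171*(42903 - 16602)) = (1/52171)/26301 = (1/52171)*(1/26301) = 1/1372149471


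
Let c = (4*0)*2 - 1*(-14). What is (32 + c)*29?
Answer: 1334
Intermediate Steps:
c = 14 (c = 0*2 + 14 = 0 + 14 = 14)
(32 + c)*29 = (32 + 14)*29 = 46*29 = 1334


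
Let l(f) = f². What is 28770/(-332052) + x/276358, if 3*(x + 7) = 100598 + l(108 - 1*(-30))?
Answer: 94451984/1638664761 ≈ 0.057640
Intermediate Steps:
x = 119621/3 (x = -7 + (100598 + (108 - 1*(-30))²)/3 = -7 + (100598 + (108 + 30)²)/3 = -7 + (100598 + 138²)/3 = -7 + (100598 + 19044)/3 = -7 + (⅓)*119642 = -7 + 119642/3 = 119621/3 ≈ 39874.)
28770/(-332052) + x/276358 = 28770/(-332052) + (119621/3)/276358 = 28770*(-1/332052) + (119621/3)*(1/276358) = -685/7906 + 119621/829074 = 94451984/1638664761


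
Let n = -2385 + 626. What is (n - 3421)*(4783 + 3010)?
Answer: -40367740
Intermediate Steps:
n = -1759
(n - 3421)*(4783 + 3010) = (-1759 - 3421)*(4783 + 3010) = -5180*7793 = -40367740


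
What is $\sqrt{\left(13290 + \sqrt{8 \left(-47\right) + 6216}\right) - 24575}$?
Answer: $\sqrt{-11285 + 4 \sqrt{365}} \approx 105.87 i$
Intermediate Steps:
$\sqrt{\left(13290 + \sqrt{8 \left(-47\right) + 6216}\right) - 24575} = \sqrt{\left(13290 + \sqrt{-376 + 6216}\right) - 24575} = \sqrt{\left(13290 + \sqrt{5840}\right) - 24575} = \sqrt{\left(13290 + 4 \sqrt{365}\right) - 24575} = \sqrt{-11285 + 4 \sqrt{365}}$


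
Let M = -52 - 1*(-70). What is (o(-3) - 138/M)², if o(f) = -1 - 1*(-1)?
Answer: 529/9 ≈ 58.778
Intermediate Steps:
M = 18 (M = -52 + 70 = 18)
o(f) = 0 (o(f) = -1 + 1 = 0)
(o(-3) - 138/M)² = (0 - 138/18)² = (0 - 138*1/18)² = (0 - 23/3)² = (-23/3)² = 529/9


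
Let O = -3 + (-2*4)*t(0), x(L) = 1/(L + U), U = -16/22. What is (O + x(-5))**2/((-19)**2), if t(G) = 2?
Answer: 1459264/1432809 ≈ 1.0185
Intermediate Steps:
U = -8/11 (U = -16*1/22 = -8/11 ≈ -0.72727)
x(L) = 1/(-8/11 + L) (x(L) = 1/(L - 8/11) = 1/(-8/11 + L))
O = -19 (O = -3 - 2*4*2 = -3 - 8*2 = -3 - 16 = -19)
(O + x(-5))**2/((-19)**2) = (-19 + 11/(-8 + 11*(-5)))**2/((-19)**2) = (-19 + 11/(-8 - 55))**2/361 = (-19 + 11/(-63))**2*(1/361) = (-19 + 11*(-1/63))**2*(1/361) = (-19 - 11/63)**2*(1/361) = (-1208/63)**2*(1/361) = (1459264/3969)*(1/361) = 1459264/1432809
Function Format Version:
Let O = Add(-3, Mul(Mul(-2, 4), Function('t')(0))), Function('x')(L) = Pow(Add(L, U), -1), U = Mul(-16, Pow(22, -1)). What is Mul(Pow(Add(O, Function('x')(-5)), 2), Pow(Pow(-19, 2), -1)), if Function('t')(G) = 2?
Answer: Rational(1459264, 1432809) ≈ 1.0185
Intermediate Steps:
U = Rational(-8, 11) (U = Mul(-16, Rational(1, 22)) = Rational(-8, 11) ≈ -0.72727)
Function('x')(L) = Pow(Add(Rational(-8, 11), L), -1) (Function('x')(L) = Pow(Add(L, Rational(-8, 11)), -1) = Pow(Add(Rational(-8, 11), L), -1))
O = -19 (O = Add(-3, Mul(Mul(-2, 4), 2)) = Add(-3, Mul(-8, 2)) = Add(-3, -16) = -19)
Mul(Pow(Add(O, Function('x')(-5)), 2), Pow(Pow(-19, 2), -1)) = Mul(Pow(Add(-19, Mul(11, Pow(Add(-8, Mul(11, -5)), -1))), 2), Pow(Pow(-19, 2), -1)) = Mul(Pow(Add(-19, Mul(11, Pow(Add(-8, -55), -1))), 2), Pow(361, -1)) = Mul(Pow(Add(-19, Mul(11, Pow(-63, -1))), 2), Rational(1, 361)) = Mul(Pow(Add(-19, Mul(11, Rational(-1, 63))), 2), Rational(1, 361)) = Mul(Pow(Add(-19, Rational(-11, 63)), 2), Rational(1, 361)) = Mul(Pow(Rational(-1208, 63), 2), Rational(1, 361)) = Mul(Rational(1459264, 3969), Rational(1, 361)) = Rational(1459264, 1432809)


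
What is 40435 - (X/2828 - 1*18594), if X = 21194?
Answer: 83456409/1414 ≈ 59022.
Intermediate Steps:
40435 - (X/2828 - 1*18594) = 40435 - (21194/2828 - 1*18594) = 40435 - (21194*(1/2828) - 18594) = 40435 - (10597/1414 - 18594) = 40435 - 1*(-26281319/1414) = 40435 + 26281319/1414 = 83456409/1414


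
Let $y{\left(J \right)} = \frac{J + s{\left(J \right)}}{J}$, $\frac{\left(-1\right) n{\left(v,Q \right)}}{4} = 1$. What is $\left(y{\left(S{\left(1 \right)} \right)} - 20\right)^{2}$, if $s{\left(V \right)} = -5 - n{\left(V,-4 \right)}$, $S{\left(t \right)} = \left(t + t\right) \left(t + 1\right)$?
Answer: $\frac{5929}{16} \approx 370.56$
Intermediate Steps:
$n{\left(v,Q \right)} = -4$ ($n{\left(v,Q \right)} = \left(-4\right) 1 = -4$)
$S{\left(t \right)} = 2 t \left(1 + t\right)$
$s{\left(V \right)} = -1$ ($s{\left(V \right)} = -5 - -4 = -5 + 4 = -1$)
$y{\left(J \right)} = \frac{-1 + J}{J}$ ($y{\left(J \right)} = \frac{J - 1}{J} = \frac{-1 + J}{J}$)
$\left(y{\left(S{\left(1 \right)} \right)} - 20\right)^{2} = \left(\frac{-1 + 2 \cdot 1 \left(1 + 1\right)}{2 \cdot 1 \left(1 + 1\right)} - 20\right)^{2} = \left(\frac{-1 + 2 \cdot 1 \cdot 2}{2 \cdot 1 \cdot 2} - 20\right)^{2} = \left(\frac{-1 + 4}{4} - 20\right)^{2} = \left(\frac{1}{4} \cdot 3 - 20\right)^{2} = \left(\frac{3}{4} - 20\right)^{2} = \left(- \frac{77}{4}\right)^{2} = \frac{5929}{16}$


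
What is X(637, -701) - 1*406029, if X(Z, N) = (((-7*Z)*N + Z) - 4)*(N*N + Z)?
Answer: 1538303260867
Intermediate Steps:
X(Z, N) = (Z + N**2)*(-4 + Z - 7*N*Z) (X(Z, N) = ((-7*N*Z + Z) - 4)*(N**2 + Z) = ((Z - 7*N*Z) - 4)*(Z + N**2) = (-4 + Z - 7*N*Z)*(Z + N**2) = (Z + N**2)*(-4 + Z - 7*N*Z))
X(637, -701) - 1*406029 = (637**2 - 4*637 - 4*(-701)**2 + 637*(-701)**2 - 7*(-701)*637**2 - 7*637*(-701)**3) - 1*406029 = (405769 - 2548 - 4*491401 + 637*491401 - 7*(-701)*405769 - 7*637*(-344472101)) - 406029 = (405769 - 2548 - 1965604 + 313022437 + 1991108483 + 1536001098359) - 406029 = 1538303666896 - 406029 = 1538303260867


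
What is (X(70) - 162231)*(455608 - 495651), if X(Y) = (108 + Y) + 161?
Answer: 6482641356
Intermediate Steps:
X(Y) = 269 + Y
(X(70) - 162231)*(455608 - 495651) = ((269 + 70) - 162231)*(455608 - 495651) = (339 - 162231)*(-40043) = -161892*(-40043) = 6482641356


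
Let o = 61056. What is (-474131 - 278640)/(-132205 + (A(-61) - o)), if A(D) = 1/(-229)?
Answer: 172384559/44256770 ≈ 3.8951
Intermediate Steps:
A(D) = -1/229
(-474131 - 278640)/(-132205 + (A(-61) - o)) = (-474131 - 278640)/(-132205 + (-1/229 - 1*61056)) = -752771/(-132205 + (-1/229 - 61056)) = -752771/(-132205 - 13981825/229) = -752771/(-44256770/229) = -752771*(-229/44256770) = 172384559/44256770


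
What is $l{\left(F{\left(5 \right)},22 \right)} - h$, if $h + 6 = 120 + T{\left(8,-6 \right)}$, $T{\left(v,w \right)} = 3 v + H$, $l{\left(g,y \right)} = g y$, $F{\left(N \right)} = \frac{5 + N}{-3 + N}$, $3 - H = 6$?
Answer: $-25$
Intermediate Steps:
$H = -3$ ($H = 3 - 6 = -3$)
$F{\left(N \right)} = \frac{5 + N}{-3 + N}$
$T{\left(v,w \right)} = -3 + 3 v$ ($T{\left(v,w \right)} = 3 v - 3 = -3 + 3 v$)
$h = 135$ ($h = -6 + \left(120 + \left(-3 + 3 \cdot 8\right)\right) = -6 + \left(120 + \left(-3 + 24\right)\right) = -6 + \left(120 + 21\right) = -6 + 141 = 135$)
$l{\left(F{\left(5 \right)},22 \right)} - h = \frac{5 + 5}{-3 + 5} \cdot 22 - 135 = \frac{1}{2} \cdot 10 \cdot 22 - 135 = 5 \cdot 22 - 135 = 110 - 135 = -25$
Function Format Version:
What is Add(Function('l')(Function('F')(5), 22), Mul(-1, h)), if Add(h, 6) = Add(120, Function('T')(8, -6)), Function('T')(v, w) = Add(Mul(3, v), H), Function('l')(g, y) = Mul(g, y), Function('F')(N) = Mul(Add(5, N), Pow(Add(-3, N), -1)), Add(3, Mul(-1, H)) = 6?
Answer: -25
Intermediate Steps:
H = -3 (H = Add(3, Mul(-1, 6)) = Add(3, -6) = -3)
Function('F')(N) = Mul(Pow(Add(-3, N), -1), Add(5, N))
Function('T')(v, w) = Add(-3, Mul(3, v)) (Function('T')(v, w) = Add(Mul(3, v), -3) = Add(-3, Mul(3, v)))
h = 135 (h = Add(-6, Add(120, Add(-3, Mul(3, 8)))) = Add(-6, Add(120, Add(-3, 24))) = Add(-6, Add(120, 21)) = Add(-6, 141) = 135)
Add(Function('l')(Function('F')(5), 22), Mul(-1, h)) = Add(Mul(Mul(Pow(Add(-3, 5), -1), Add(5, 5)), 22), Mul(-1, 135)) = Add(Mul(Mul(Pow(2, -1), 10), 22), -135) = Add(Mul(Mul(Rational(1, 2), 10), 22), -135) = Add(Mul(5, 22), -135) = Add(110, -135) = -25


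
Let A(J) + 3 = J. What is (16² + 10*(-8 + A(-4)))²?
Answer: 11236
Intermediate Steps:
A(J) = -3 + J
(16² + 10*(-8 + A(-4)))² = (16² + 10*(-8 + (-3 - 4)))² = (256 + 10*(-8 - 7))² = (256 + 10*(-15))² = (256 - 150)² = 106² = 11236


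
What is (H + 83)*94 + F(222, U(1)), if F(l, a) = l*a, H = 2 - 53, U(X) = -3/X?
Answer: 2342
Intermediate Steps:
H = -51
F(l, a) = a*l
(H + 83)*94 + F(222, U(1)) = (-51 + 83)*94 - 3/1*222 = 32*94 - 3*1*222 = 3008 - 3*222 = 3008 - 666 = 2342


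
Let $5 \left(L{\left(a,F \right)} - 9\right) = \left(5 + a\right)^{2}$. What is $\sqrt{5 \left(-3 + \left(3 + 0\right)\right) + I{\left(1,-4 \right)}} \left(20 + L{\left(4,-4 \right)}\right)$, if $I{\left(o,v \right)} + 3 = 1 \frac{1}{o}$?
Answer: $\frac{226 i \sqrt{2}}{5} \approx 63.922 i$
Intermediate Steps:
$I{\left(o,v \right)} = -3 + \frac{1}{o}$ ($I{\left(o,v \right)} = -3 + 1 \frac{1}{o} = -3 + \frac{1}{o}$)
$L{\left(a,F \right)} = 9 + \frac{\left(5 + a\right)^{2}}{5}$
$\sqrt{5 \left(-3 + \left(3 + 0\right)\right) + I{\left(1,-4 \right)}} \left(20 + L{\left(4,-4 \right)}\right) = \sqrt{5 \left(-3 + \left(3 + 0\right)\right) - \left(3 - 1^{-1}\right)} \left(20 + \left(9 + \frac{\left(5 + 4\right)^{2}}{5}\right)\right) = \sqrt{5 \left(-3 + 3\right) + \left(-3 + 1\right)} \left(20 + \left(9 + \frac{9^{2}}{5}\right)\right) = \sqrt{5 \cdot 0 - 2} \left(20 + \left(9 + \frac{1}{5} \cdot 81\right)\right) = \sqrt{0 - 2} \left(20 + \left(9 + \frac{81}{5}\right)\right) = \sqrt{-2} \left(20 + \frac{126}{5}\right) = i \sqrt{2} \cdot \frac{226}{5} = \frac{226 i \sqrt{2}}{5}$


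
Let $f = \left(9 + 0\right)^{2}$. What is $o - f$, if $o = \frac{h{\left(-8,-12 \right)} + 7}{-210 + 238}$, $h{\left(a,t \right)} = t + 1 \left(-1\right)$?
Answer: $- \frac{1137}{14} \approx -81.214$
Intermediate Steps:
$h{\left(a,t \right)} = -1 + t$ ($h{\left(a,t \right)} = t - 1 = -1 + t$)
$f = 81$ ($f = 9^{2} = 81$)
$o = - \frac{3}{14}$ ($o = \frac{\left(-1 - 12\right) + 7}{-210 + 238} = \frac{-13 + 7}{28} = \left(-6\right) \frac{1}{28} = - \frac{3}{14} \approx -0.21429$)
$o - f = - \frac{3}{14} - 81 = - \frac{1137}{14}$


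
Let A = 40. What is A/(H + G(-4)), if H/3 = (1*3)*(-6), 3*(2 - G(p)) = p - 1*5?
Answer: -40/49 ≈ -0.81633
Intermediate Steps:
G(p) = 11/3 - p/3 (G(p) = 2 - (p - 1*5)/3 = 2 - (p - 5)/3 = 2 - (-5 + p)/3 = 2 + (5/3 - p/3) = 11/3 - p/3)
H = -54 (H = 3*((1*3)*(-6)) = 3*(3*(-6)) = 3*(-18) = -54)
A/(H + G(-4)) = 40/(-54 + (11/3 - ⅓*(-4))) = 40/(-54 + (11/3 + 4/3)) = 40/(-54 + 5) = 40/(-49) = -1/49*40 = -40/49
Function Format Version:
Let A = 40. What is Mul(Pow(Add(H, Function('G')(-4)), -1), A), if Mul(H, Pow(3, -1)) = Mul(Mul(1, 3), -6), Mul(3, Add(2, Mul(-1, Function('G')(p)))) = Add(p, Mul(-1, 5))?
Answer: Rational(-40, 49) ≈ -0.81633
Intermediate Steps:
Function('G')(p) = Add(Rational(11, 3), Mul(Rational(-1, 3), p)) (Function('G')(p) = Add(2, Mul(Rational(-1, 3), Add(p, Mul(-1, 5)))) = Add(2, Mul(Rational(-1, 3), Add(p, -5))) = Add(2, Mul(Rational(-1, 3), Add(-5, p))) = Add(2, Add(Rational(5, 3), Mul(Rational(-1, 3), p))) = Add(Rational(11, 3), Mul(Rational(-1, 3), p)))
H = -54 (H = Mul(3, Mul(Mul(1, 3), -6)) = Mul(3, Mul(3, -6)) = Mul(3, -18) = -54)
Mul(Pow(Add(H, Function('G')(-4)), -1), A) = Mul(Pow(Add(-54, Add(Rational(11, 3), Mul(Rational(-1, 3), -4))), -1), 40) = Mul(Pow(Add(-54, Add(Rational(11, 3), Rational(4, 3))), -1), 40) = Mul(Pow(Add(-54, 5), -1), 40) = Mul(Pow(-49, -1), 40) = Mul(Rational(-1, 49), 40) = Rational(-40, 49)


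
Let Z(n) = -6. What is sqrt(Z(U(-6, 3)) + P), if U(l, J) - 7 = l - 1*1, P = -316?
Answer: I*sqrt(322) ≈ 17.944*I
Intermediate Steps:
U(l, J) = 6 + l (U(l, J) = 7 + (l - 1*1) = 7 + (l - 1) = 7 + (-1 + l) = 6 + l)
sqrt(Z(U(-6, 3)) + P) = sqrt(-6 - 316) = sqrt(-322) = I*sqrt(322)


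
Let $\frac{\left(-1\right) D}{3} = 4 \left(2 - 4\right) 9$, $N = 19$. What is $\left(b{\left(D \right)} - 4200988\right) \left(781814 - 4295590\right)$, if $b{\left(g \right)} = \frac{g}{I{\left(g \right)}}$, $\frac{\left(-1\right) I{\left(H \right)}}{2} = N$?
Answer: $\frac{280465664890880}{19} \approx 1.4761 \cdot 10^{13}$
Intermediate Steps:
$I{\left(H \right)} = -38$ ($I{\left(H \right)} = \left(-2\right) 19 = -38$)
$D = 216$ ($D = - 3 \cdot 4 \left(2 - 4\right) 9 = - 3 \cdot 4 \left(-2\right) 9 = - 3 \left(\left(-8\right) 9\right) = \left(-3\right) \left(-72\right) = 216$)
$b{\left(g \right)} = - \frac{g}{38}$ ($b{\left(g \right)} = \frac{g}{-38} = g \left(- \frac{1}{38}\right) = - \frac{g}{38}$)
$\left(b{\left(D \right)} - 4200988\right) \left(781814 - 4295590\right) = \left(\left(- \frac{1}{38}\right) 216 - 4200988\right) \left(781814 - 4295590\right) = \left(- \frac{108}{19} - 4200988\right) \left(-3513776\right) = \left(- \frac{79818880}{19}\right) \left(-3513776\right) = \frac{280465664890880}{19}$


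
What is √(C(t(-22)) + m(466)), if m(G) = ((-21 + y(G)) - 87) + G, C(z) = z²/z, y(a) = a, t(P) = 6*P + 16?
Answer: 2*√177 ≈ 26.608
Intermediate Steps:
t(P) = 16 + 6*P
C(z) = z
m(G) = -108 + 2*G (m(G) = ((-21 + G) - 87) + G = (-108 + G) + G = -108 + 2*G)
√(C(t(-22)) + m(466)) = √((16 + 6*(-22)) + (-108 + 2*466)) = √((16 - 132) + (-108 + 932)) = √(-116 + 824) = √708 = 2*√177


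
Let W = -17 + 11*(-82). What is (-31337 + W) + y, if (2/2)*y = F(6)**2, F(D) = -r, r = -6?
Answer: -32220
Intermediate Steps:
F(D) = 6 (F(D) = -1*(-6) = 6)
y = 36 (y = 6**2 = 36)
W = -919 (W = -17 - 902 = -919)
(-31337 + W) + y = (-31337 - 919) + 36 = -32256 + 36 = -32220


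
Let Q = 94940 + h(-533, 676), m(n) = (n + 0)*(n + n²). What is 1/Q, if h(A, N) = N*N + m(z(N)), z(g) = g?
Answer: 1/309924668 ≈ 3.2266e-9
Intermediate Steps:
m(n) = n*(n + n²)
h(A, N) = N² + N²*(1 + N) (h(A, N) = N*N + N²*(1 + N) = N² + N²*(1 + N))
Q = 309924668 (Q = 94940 + 676²*(2 + 676) = 94940 + 456976*678 = 94940 + 309829728 = 309924668)
1/Q = 1/309924668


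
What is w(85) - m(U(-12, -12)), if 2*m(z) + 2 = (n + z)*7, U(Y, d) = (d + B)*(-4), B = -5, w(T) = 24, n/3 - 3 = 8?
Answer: -657/2 ≈ -328.50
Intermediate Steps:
n = 33 (n = 9 + 3*8 = 9 + 24 = 33)
U(Y, d) = 20 - 4*d (U(Y, d) = (d - 5)*(-4) = (-5 + d)*(-4) = 20 - 4*d)
m(z) = 229/2 + 7*z/2 (m(z) = -1 + ((33 + z)*7)/2 = -1 + (231 + 7*z)/2 = -1 + (231/2 + 7*z/2) = 229/2 + 7*z/2)
w(85) - m(U(-12, -12)) = 24 - (229/2 + 7*(20 - 4*(-12))/2) = 24 - (229/2 + 7*(20 + 48)/2) = 24 - (229/2 + (7/2)*68) = 24 - (229/2 + 238) = 24 - 1*705/2 = 24 - 705/2 = -657/2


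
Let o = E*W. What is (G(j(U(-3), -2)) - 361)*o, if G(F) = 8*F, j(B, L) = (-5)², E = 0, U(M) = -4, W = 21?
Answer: 0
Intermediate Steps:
j(B, L) = 25
o = 0 (o = 0*21 = 0)
(G(j(U(-3), -2)) - 361)*o = (8*25 - 361)*0 = (200 - 361)*0 = -161*0 = 0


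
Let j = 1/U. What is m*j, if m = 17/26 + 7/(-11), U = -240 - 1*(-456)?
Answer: 5/61776 ≈ 8.0938e-5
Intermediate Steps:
U = 216 (U = -240 + 456 = 216)
j = 1/216 ≈ 0.0046296
m = 5/286 (m = 17*(1/26) + 7*(-1/11) = 17/26 - 7/11 = 5/286 ≈ 0.017483)
m*j = (5/286)*(1/216) = 5/61776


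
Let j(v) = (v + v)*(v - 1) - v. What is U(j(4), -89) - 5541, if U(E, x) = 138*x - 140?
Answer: -17963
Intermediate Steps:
j(v) = -v + 2*v*(-1 + v) (j(v) = (2*v)*(-1 + v) - v = 2*v*(-1 + v) - v = -v + 2*v*(-1 + v))
U(E, x) = -140 + 138*x
U(j(4), -89) - 5541 = (-140 + 138*(-89)) - 5541 = (-140 - 12282) - 5541 = -12422 - 5541 = -17963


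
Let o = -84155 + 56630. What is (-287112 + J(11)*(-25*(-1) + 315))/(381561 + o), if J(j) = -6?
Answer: -24096/29503 ≈ -0.81673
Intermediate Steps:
o = -27525
(-287112 + J(11)*(-25*(-1) + 315))/(381561 + o) = (-287112 - 6*(-25*(-1) + 315))/(381561 - 27525) = (-287112 - 6*(25 + 315))/354036 = (-287112 - 6*340)*(1/354036) = (-287112 - 2040)*(1/354036) = -289152*1/354036 = -24096/29503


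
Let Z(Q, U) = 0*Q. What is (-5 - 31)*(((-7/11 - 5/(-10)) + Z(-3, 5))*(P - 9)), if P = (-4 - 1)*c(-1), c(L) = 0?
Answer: -486/11 ≈ -44.182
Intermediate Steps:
Z(Q, U) = 0
P = 0 (P = (-4 - 1)*0 = -5*0 = 0)
(-5 - 31)*(((-7/11 - 5/(-10)) + Z(-3, 5))*(P - 9)) = (-5 - 31)*(((-7/11 - 5/(-10)) + 0)*(0 - 9)) = -36*((-7*1/11 - 5*(-⅒)) + 0)*(-9) = -36*((-7/11 + ½) + 0)*(-9) = -36*(-3/22 + 0)*(-9) = -(-54)*(-9)/11 = -36*27/22 = -486/11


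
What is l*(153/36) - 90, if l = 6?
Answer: -129/2 ≈ -64.500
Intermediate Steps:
l*(153/36) - 90 = 6*(153/36) - 90 = 6*(153*(1/36)) - 90 = 6*(17/4) - 90 = 51/2 - 90 = -129/2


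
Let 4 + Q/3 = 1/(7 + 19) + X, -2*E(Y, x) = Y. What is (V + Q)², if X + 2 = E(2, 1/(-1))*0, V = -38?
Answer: 2111209/676 ≈ 3123.1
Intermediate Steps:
E(Y, x) = -Y/2
X = -2 (X = -2 - ½*2*0 = -2 - 1*0 = -2 + 0 = -2)
Q = -465/26 (Q = -12 + 3*(1/(7 + 19) - 2) = -12 + 3*(1/26 - 2) = -12 + 3*(-51/26) = -12 - 153/26 = -465/26 ≈ -17.885)
(V + Q)² = (-38 - 465/26)² = (-1453/26)² = 2111209/676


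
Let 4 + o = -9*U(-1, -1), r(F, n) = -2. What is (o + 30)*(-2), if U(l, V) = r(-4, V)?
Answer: -88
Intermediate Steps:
U(l, V) = -2
o = 14 (o = -4 - 9*(-2) = -4 + 18 = 14)
(o + 30)*(-2) = (14 + 30)*(-2) = 44*(-2) = -88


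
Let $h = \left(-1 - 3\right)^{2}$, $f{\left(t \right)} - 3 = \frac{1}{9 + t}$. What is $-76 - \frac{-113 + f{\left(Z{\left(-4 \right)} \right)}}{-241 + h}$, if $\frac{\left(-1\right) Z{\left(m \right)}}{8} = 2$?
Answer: $- \frac{40157}{525} \approx -76.49$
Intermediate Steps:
$Z{\left(m \right)} = -16$ ($Z{\left(m \right)} = \left(-8\right) 2 = -16$)
$f{\left(t \right)} = 3 + \frac{1}{9 + t}$
$h = 16$ ($h = \left(-4\right)^{2} = 16$)
$-76 - \frac{-113 + f{\left(Z{\left(-4 \right)} \right)}}{-241 + h} = -76 - \frac{-113 + \frac{28 + 3 \left(-16\right)}{9 - 16}}{-241 + 16} = -76 - \frac{-113 + \frac{28 - 48}{-7}}{-225} = -76 - \left(-113 - - \frac{20}{7}\right) \left(- \frac{1}{225}\right) = -76 - \left(-113 + \frac{20}{7}\right) \left(- \frac{1}{225}\right) = -76 - \left(- \frac{771}{7}\right) \left(- \frac{1}{225}\right) = -76 - \frac{257}{525} = - \frac{40157}{525}$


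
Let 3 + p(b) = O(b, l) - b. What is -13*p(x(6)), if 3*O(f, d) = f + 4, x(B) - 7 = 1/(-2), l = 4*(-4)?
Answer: 78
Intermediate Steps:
l = -16
x(B) = 13/2 (x(B) = 7 + 1/(-2) = 7 - ½ = 13/2)
O(f, d) = 4/3 + f/3 (O(f, d) = (f + 4)/3 = (4 + f)/3 = 4/3 + f/3)
p(b) = -5/3 - 2*b/3 (p(b) = -3 + ((4/3 + b/3) - b) = -3 + (4/3 - 2*b/3) = -5/3 - 2*b/3)
-13*p(x(6)) = -13*(-5/3 - ⅔*13/2) = -13*(-5/3 - 13/3) = -13*(-6) = 78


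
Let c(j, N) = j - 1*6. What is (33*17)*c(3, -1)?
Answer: -1683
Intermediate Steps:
c(j, N) = -6 + j (c(j, N) = j - 6 = -6 + j)
(33*17)*c(3, -1) = (33*17)*(-6 + 3) = 561*(-3) = -1683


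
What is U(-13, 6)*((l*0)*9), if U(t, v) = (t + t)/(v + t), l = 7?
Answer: 0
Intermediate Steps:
U(t, v) = 2*t/(t + v) (U(t, v) = (2*t)/(t + v) = 2*t/(t + v))
U(-13, 6)*((l*0)*9) = (2*(-13)/(-13 + 6))*((7*0)*9) = (2*(-13)/(-7))*(0*9) = (2*(-13)*(-1/7))*0 = (26/7)*0 = 0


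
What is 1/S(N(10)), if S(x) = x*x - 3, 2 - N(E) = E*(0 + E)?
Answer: 1/9601 ≈ 0.00010416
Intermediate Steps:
N(E) = 2 - E² (N(E) = 2 - E*(0 + E) = 2 - E*E = 2 - E²)
S(x) = -3 + x² (S(x) = x² - 3 = -3 + x²)
1/S(N(10)) = 1/(-3 + (2 - 1*10²)²) = 1/(-3 + (2 - 1*100)²) = 1/(-3 + (2 - 100)²) = 1/(-3 + (-98)²) = 1/(-3 + 9604) = 1/9601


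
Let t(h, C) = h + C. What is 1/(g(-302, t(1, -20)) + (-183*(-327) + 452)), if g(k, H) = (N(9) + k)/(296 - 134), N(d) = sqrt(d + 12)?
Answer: 1582280568/95397492602875 - 162*sqrt(21)/95397492602875 ≈ 1.6586e-5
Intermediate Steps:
N(d) = sqrt(12 + d)
t(h, C) = C + h
g(k, H) = k/162 + sqrt(21)/162 (g(k, H) = (sqrt(12 + 9) + k)/(296 - 134) = (sqrt(21) + k)/162 = (k + sqrt(21))*(1/162) = k/162 + sqrt(21)/162)
1/(g(-302, t(1, -20)) + (-183*(-327) + 452)) = 1/(((1/162)*(-302) + sqrt(21)/162) + (-183*(-327) + 452)) = 1/((-151/81 + sqrt(21)/162) + (59841 + 452)) = 1/((-151/81 + sqrt(21)/162) + 60293) = 1/(4883582/81 + sqrt(21)/162)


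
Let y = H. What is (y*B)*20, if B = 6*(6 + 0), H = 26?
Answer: 18720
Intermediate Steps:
y = 26
B = 36 (B = 6*6 = 36)
(y*B)*20 = (26*36)*20 = 936*20 = 18720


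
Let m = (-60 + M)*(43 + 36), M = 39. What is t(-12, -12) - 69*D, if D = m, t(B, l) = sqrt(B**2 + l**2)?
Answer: 114471 + 12*sqrt(2) ≈ 1.1449e+5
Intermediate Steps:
m = -1659 (m = (-60 + 39)*(43 + 36) = -21*79 = -1659)
D = -1659
t(-12, -12) - 69*D = sqrt((-12)**2 + (-12)**2) - 69*(-1659) = sqrt(144 + 144) + 114471 = sqrt(288) + 114471 = 12*sqrt(2) + 114471 = 114471 + 12*sqrt(2)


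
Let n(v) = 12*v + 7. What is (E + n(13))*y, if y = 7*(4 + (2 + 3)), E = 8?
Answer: 10773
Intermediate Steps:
n(v) = 7 + 12*v
y = 63 (y = 7*(4 + 5) = 7*9 = 63)
(E + n(13))*y = (8 + (7 + 12*13))*63 = (8 + (7 + 156))*63 = (8 + 163)*63 = 171*63 = 10773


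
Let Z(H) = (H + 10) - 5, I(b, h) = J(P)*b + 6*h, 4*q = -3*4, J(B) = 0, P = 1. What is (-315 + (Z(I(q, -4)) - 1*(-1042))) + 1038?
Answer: 1746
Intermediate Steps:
q = -3 (q = (-3*4)/4 = (1/4)*(-12) = -3)
I(b, h) = 6*h (I(b, h) = 0*b + 6*h = 0 + 6*h = 6*h)
Z(H) = 5 + H (Z(H) = (10 + H) - 5 = 5 + H)
(-315 + (Z(I(q, -4)) - 1*(-1042))) + 1038 = (-315 + ((5 + 6*(-4)) - 1*(-1042))) + 1038 = (-315 + ((5 - 24) + 1042)) + 1038 = (-315 + (-19 + 1042)) + 1038 = (-315 + 1023) + 1038 = 708 + 1038 = 1746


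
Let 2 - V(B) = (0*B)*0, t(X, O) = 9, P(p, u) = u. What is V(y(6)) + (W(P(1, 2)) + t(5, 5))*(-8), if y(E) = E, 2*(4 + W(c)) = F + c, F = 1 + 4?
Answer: -66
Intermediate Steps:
F = 5
W(c) = -3/2 + c/2 (W(c) = -4 + (5 + c)/2 = -4 + (5/2 + c/2) = -3/2 + c/2)
V(B) = 2 (V(B) = 2 - 0*B*0 = 2 - 0*0 = 2 - 1*0 = 2 + 0 = 2)
V(y(6)) + (W(P(1, 2)) + t(5, 5))*(-8) = 2 + ((-3/2 + (½)*2) + 9)*(-8) = 2 + ((-3/2 + 1) + 9)*(-8) = 2 + (-½ + 9)*(-8) = 2 + (17/2)*(-8) = 2 - 68 = -66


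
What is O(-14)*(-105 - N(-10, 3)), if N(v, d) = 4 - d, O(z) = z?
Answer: 1484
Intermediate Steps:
O(-14)*(-105 - N(-10, 3)) = -14*(-105 - (4 - 1*3)) = -14*(-105 - (4 - 3)) = -14*(-105 - 1*1) = -14*(-105 - 1) = -14*(-106) = 1484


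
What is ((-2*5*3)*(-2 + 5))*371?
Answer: -33390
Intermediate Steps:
((-2*5*3)*(-2 + 5))*371 = (-10*3*3)*371 = -30*3*371 = -90*371 = -33390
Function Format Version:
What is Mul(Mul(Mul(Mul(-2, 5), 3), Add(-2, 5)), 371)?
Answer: -33390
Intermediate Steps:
Mul(Mul(Mul(Mul(-2, 5), 3), Add(-2, 5)), 371) = Mul(Mul(Mul(-10, 3), 3), 371) = Mul(Mul(-30, 3), 371) = Mul(-90, 371) = -33390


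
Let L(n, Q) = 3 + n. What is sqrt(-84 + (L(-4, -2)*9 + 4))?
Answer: I*sqrt(89) ≈ 9.434*I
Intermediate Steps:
sqrt(-84 + (L(-4, -2)*9 + 4)) = sqrt(-84 + ((3 - 4)*9 + 4)) = sqrt(-84 + (-1*9 + 4)) = sqrt(-84 + (-9 + 4)) = sqrt(-84 - 5) = sqrt(-89) = I*sqrt(89)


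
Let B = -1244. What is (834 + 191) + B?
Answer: -219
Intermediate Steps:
(834 + 191) + B = (834 + 191) - 1244 = 1025 - 1244 = -219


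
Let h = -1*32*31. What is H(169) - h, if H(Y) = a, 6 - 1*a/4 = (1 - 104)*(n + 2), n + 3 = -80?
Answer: -32356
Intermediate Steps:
n = -83 (n = -3 - 80 = -83)
h = -992 (h = -32*31 = -992)
a = -33348 (a = 24 - 4*(1 - 104)*(-83 + 2) = 24 - (-412)*(-81) = 24 - 4*8343 = 24 - 33372 = -33348)
H(Y) = -33348
H(169) - h = -33348 - 1*(-992) = -33348 + 992 = -32356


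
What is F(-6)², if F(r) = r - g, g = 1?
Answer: 49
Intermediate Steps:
F(r) = -1 + r (F(r) = r - 1*1 = r - 1 = -1 + r)
F(-6)² = (-1 - 6)² = (-7)² = 49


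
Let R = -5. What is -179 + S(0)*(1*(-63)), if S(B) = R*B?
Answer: -179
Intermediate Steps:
S(B) = -5*B
-179 + S(0)*(1*(-63)) = -179 + (-5*0)*(1*(-63)) = -179 + 0*(-63) = -179 + 0 = -179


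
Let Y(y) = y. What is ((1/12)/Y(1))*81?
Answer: 27/4 ≈ 6.7500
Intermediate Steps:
((1/12)/Y(1))*81 = ((1/12)/1)*81 = ((1*(1/12))*1)*81 = ((1/12)*1)*81 = (1/12)*81 = 27/4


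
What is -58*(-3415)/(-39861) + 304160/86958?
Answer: -94437950/64189497 ≈ -1.4712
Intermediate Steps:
-58*(-3415)/(-39861) + 304160/86958 = 198070*(-1/39861) + 304160*(1/86958) = -198070/39861 + 152080/43479 = -94437950/64189497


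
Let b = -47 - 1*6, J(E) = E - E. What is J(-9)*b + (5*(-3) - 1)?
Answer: -16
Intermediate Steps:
J(E) = 0
b = -53 (b = -47 - 6 = -53)
J(-9)*b + (5*(-3) - 1) = 0*(-53) + (5*(-3) - 1) = 0 + (-15 - 1) = 0 - 16 = -16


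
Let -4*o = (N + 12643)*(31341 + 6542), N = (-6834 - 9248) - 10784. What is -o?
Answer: -538809909/4 ≈ -1.3470e+8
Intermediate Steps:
N = -26866 (N = -16082 - 10784 = -26866)
o = 538809909/4 (o = -(-26866 + 12643)*(31341 + 6542)/4 = -(-14223)*37883/4 = -¼*(-538809909) = 538809909/4 ≈ 1.3470e+8)
-o = -1*538809909/4 = -538809909/4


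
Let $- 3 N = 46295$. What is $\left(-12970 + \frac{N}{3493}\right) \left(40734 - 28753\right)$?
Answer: $- \frac{1628923880425}{10479} \approx -1.5545 \cdot 10^{8}$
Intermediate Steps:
$N = - \frac{46295}{3}$ ($N = \left(- \frac{1}{3}\right) 46295 = - \frac{46295}{3} \approx -15432.0$)
$\left(-12970 + \frac{N}{3493}\right) \left(40734 - 28753\right) = \left(-12970 - \frac{46295}{3 \cdot 3493}\right) \left(40734 - 28753\right) = \left(-12970 - \frac{46295}{10479}\right) 11981 = \left(- \frac{135958925}{10479}\right) 11981 = - \frac{1628923880425}{10479}$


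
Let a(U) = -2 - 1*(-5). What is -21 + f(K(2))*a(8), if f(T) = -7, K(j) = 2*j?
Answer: -42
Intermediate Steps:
a(U) = 3 (a(U) = -2 + 5 = 3)
-21 + f(K(2))*a(8) = -21 - 7*3 = -21 - 21 = -42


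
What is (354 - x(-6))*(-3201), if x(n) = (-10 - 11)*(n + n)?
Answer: -326502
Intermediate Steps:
x(n) = -42*n
(354 - x(-6))*(-3201) = (354 - (-42)*(-6))*(-3201) = (354 - 1*252)*(-3201) = (354 - 252)*(-3201) = 102*(-3201) = -326502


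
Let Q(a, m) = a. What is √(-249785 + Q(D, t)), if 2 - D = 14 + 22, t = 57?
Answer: I*√249819 ≈ 499.82*I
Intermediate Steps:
D = -34 (D = 2 - (14 + 22) = 2 - 1*36 = 2 - 36 = -34)
√(-249785 + Q(D, t)) = √(-249785 - 34) = √(-249819) = I*√249819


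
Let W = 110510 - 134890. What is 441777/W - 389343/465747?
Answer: -71749498253/3784970620 ≈ -18.956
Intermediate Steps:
W = -24380
441777/W - 389343/465747 = 441777/(-24380) - 389343/465747 = 441777*(-1/24380) - 389343*1/465747 = -441777/24380 - 129781/155249 = -71749498253/3784970620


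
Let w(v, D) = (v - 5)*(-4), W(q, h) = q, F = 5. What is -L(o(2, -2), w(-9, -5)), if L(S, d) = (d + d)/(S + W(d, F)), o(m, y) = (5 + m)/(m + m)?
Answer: -64/33 ≈ -1.9394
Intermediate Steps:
o(m, y) = (5 + m)/(2*m) (o(m, y) = (5 + m)/((2*m)) = (5 + m)*(1/(2*m)) = (5 + m)/(2*m))
w(v, D) = 20 - 4*v (w(v, D) = (-5 + v)*(-4) = 20 - 4*v)
L(S, d) = 2*d/(S + d) (L(S, d) = (d + d)/(S + d) = (2*d)/(S + d) = 2*d/(S + d))
-L(o(2, -2), w(-9, -5)) = -2*(20 - 4*(-9))/((½)*(5 + 2)/2 + (20 - 4*(-9))) = -2*(20 + 36)/((½)*(½)*7 + (20 + 36)) = -2*56/(7/4 + 56) = -2*56/231/4 = -2*56*4/231 = -1*64/33 = -64/33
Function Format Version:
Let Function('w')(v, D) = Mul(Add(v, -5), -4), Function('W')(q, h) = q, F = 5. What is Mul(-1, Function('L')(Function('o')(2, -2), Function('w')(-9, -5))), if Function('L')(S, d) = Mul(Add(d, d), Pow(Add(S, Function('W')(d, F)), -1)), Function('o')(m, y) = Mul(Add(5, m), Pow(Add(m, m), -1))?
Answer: Rational(-64, 33) ≈ -1.9394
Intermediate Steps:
Function('o')(m, y) = Mul(Rational(1, 2), Pow(m, -1), Add(5, m)) (Function('o')(m, y) = Mul(Add(5, m), Pow(Mul(2, m), -1)) = Mul(Add(5, m), Mul(Rational(1, 2), Pow(m, -1))) = Mul(Rational(1, 2), Pow(m, -1), Add(5, m)))
Function('w')(v, D) = Add(20, Mul(-4, v)) (Function('w')(v, D) = Mul(Add(-5, v), -4) = Add(20, Mul(-4, v)))
Function('L')(S, d) = Mul(2, d, Pow(Add(S, d), -1)) (Function('L')(S, d) = Mul(Add(d, d), Pow(Add(S, d), -1)) = Mul(Mul(2, d), Pow(Add(S, d), -1)) = Mul(2, d, Pow(Add(S, d), -1)))
Mul(-1, Function('L')(Function('o')(2, -2), Function('w')(-9, -5))) = Mul(-1, Mul(2, Add(20, Mul(-4, -9)), Pow(Add(Mul(Rational(1, 2), Pow(2, -1), Add(5, 2)), Add(20, Mul(-4, -9))), -1))) = Mul(-1, Mul(2, Add(20, 36), Pow(Add(Mul(Rational(1, 2), Rational(1, 2), 7), Add(20, 36)), -1))) = Mul(-1, Mul(2, 56, Pow(Add(Rational(7, 4), 56), -1))) = Mul(-1, Mul(2, 56, Pow(Rational(231, 4), -1))) = Mul(-1, Mul(2, 56, Rational(4, 231))) = Mul(-1, Rational(64, 33)) = Rational(-64, 33)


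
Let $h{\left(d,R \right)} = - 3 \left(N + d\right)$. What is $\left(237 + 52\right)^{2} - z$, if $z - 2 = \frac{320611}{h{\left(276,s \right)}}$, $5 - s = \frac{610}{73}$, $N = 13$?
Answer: $\frac{72731584}{867} \approx 83889.0$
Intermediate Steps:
$s = - \frac{245}{73}$ ($s = 5 - \frac{610}{73} = - \frac{245}{73} \approx -3.3562$)
$h{\left(d,R \right)} = -39 - 3 d$ ($h{\left(d,R \right)} = - 3 \left(13 + d\right) = -39 - 3 d$)
$z = - \frac{318877}{867}$ ($z = 2 + \frac{320611}{-39 - 828} = 2 + \frac{320611}{-867} = 2 + 320611 \left(- \frac{1}{867}\right) = 2 - \frac{320611}{867} = - \frac{318877}{867} \approx -367.79$)
$\left(237 + 52\right)^{2} - z = \left(237 + 52\right)^{2} - - \frac{318877}{867} = 289^{2} + \frac{318877}{867} = 83521 + \frac{318877}{867} = \frac{72731584}{867}$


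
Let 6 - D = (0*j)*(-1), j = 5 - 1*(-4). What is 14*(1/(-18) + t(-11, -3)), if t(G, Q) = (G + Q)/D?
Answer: -301/9 ≈ -33.444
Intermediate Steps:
j = 9 (j = 5 + 4 = 9)
D = 6 (D = 6 - 0*9*(-1) = 6 - 0*(-1) = 6 - 1*0 = 6 + 0 = 6)
t(G, Q) = G/6 + Q/6 (t(G, Q) = (G + Q)/6 = (G + Q)*(⅙) = G/6 + Q/6)
14*(1/(-18) + t(-11, -3)) = 14*(1/(-18) + ((⅙)*(-11) + (⅙)*(-3))) = 14*(-1/18 + (-11/6 - ½)) = 14*(-1/18 - 7/3) = 14*(-43/18) = -301/9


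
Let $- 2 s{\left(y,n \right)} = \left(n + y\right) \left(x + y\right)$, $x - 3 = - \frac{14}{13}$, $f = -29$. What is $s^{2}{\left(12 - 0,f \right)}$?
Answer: $\frac{9467929}{676} \approx 14006.0$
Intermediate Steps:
$x = \frac{25}{13}$ ($x = 3 - \frac{14}{13} = \frac{25}{13} \approx 1.9231$)
$s{\left(y,n \right)} = - \frac{\left(\frac{25}{13} + y\right) \left(n + y\right)}{2}$ ($s{\left(y,n \right)} = - \frac{\left(n + y\right) \left(\frac{25}{13} + y\right)}{2} = - \frac{\left(\frac{25}{13} + y\right) \left(n + y\right)}{2}$)
$s^{2}{\left(12 - 0,f \right)} = \left(\left(- \frac{25}{26}\right) \left(-29\right) - \frac{25 \left(12 - 0\right)}{26} - \frac{\left(12 - 0\right)^{2}}{2} - - \frac{29 \left(12 - 0\right)}{2}\right)^{2} = \left(\frac{725}{26} - \frac{25 \left(12 + 0\right)}{26} - \frac{\left(12 + 0\right)^{2}}{2} - - \frac{29 \left(12 + 0\right)}{2}\right)^{2} = \left(\frac{725}{26} - \frac{150}{13} - \frac{12^{2}}{2} - \left(- \frac{29}{2}\right) 12\right)^{2} = \left(\frac{725}{26} - \frac{150}{13} - 72 + 174\right)^{2} = \left(\frac{3077}{26}\right)^{2} = \frac{9467929}{676}$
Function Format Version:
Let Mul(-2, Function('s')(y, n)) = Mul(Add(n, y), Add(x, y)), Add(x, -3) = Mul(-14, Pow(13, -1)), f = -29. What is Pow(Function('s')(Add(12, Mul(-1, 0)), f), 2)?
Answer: Rational(9467929, 676) ≈ 14006.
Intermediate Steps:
x = Rational(25, 13) (x = Add(3, Mul(-14, Pow(13, -1))) = Add(3, Mul(-14, Rational(1, 13))) = Add(3, Rational(-14, 13)) = Rational(25, 13) ≈ 1.9231)
Function('s')(y, n) = Mul(Rational(-1, 2), Add(Rational(25, 13), y), Add(n, y)) (Function('s')(y, n) = Mul(Rational(-1, 2), Mul(Add(n, y), Add(Rational(25, 13), y))) = Mul(Rational(-1, 2), Mul(Add(Rational(25, 13), y), Add(n, y))) = Mul(Rational(-1, 2), Add(Rational(25, 13), y), Add(n, y)))
Pow(Function('s')(Add(12, Mul(-1, 0)), f), 2) = Pow(Add(Mul(Rational(-25, 26), -29), Mul(Rational(-25, 26), Add(12, Mul(-1, 0))), Mul(Rational(-1, 2), Pow(Add(12, Mul(-1, 0)), 2)), Mul(Rational(-1, 2), -29, Add(12, Mul(-1, 0)))), 2) = Pow(Add(Rational(725, 26), Mul(Rational(-25, 26), Add(12, 0)), Mul(Rational(-1, 2), Pow(Add(12, 0), 2)), Mul(Rational(-1, 2), -29, Add(12, 0))), 2) = Pow(Add(Rational(725, 26), Mul(Rational(-25, 26), 12), Mul(Rational(-1, 2), Pow(12, 2)), Mul(Rational(-1, 2), -29, 12)), 2) = Pow(Add(Rational(725, 26), Rational(-150, 13), Mul(Rational(-1, 2), 144), 174), 2) = Pow(Add(Rational(725, 26), Rational(-150, 13), -72, 174), 2) = Pow(Rational(3077, 26), 2) = Rational(9467929, 676)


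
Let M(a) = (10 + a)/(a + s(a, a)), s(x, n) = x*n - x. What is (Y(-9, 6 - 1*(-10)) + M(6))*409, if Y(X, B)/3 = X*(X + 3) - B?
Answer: 421270/9 ≈ 46808.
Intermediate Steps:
s(x, n) = -x + n*x (s(x, n) = n*x - x = -x + n*x)
Y(X, B) = -3*B + 3*X*(3 + X) (Y(X, B) = 3*(X*(X + 3) - B) = 3*(X*(3 + X) - B) = 3*(-B + X*(3 + X)) = -3*B + 3*X*(3 + X))
M(a) = (10 + a)/(a + a*(-1 + a))
(Y(-9, 6 - 1*(-10)) + M(6))*409 = ((-3*(6 - 1*(-10)) + 3*(-9)**2 + 9*(-9)) + (10 + 6)/6**2)*409 = ((-3*(6 + 10) + 3*81 - 81) + (1/36)*16)*409 = ((-3*16 + 243 - 81) + 4/9)*409 = ((-48 + 243 - 81) + 4/9)*409 = (114 + 4/9)*409 = (1030/9)*409 = 421270/9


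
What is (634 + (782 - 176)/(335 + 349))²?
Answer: 5238430129/12996 ≈ 4.0308e+5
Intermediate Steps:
(634 + (782 - 176)/(335 + 349))² = (634 + 606/684)² = (634 + 606*(1/684))² = (634 + 101/114)² = (72377/114)² = 5238430129/12996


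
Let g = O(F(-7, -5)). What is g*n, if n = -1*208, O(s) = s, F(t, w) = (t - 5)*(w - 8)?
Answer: -32448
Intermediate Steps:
F(t, w) = (-8 + w)*(-5 + t) (F(t, w) = (-5 + t)*(-8 + w) = (-8 + w)*(-5 + t))
g = 156 (g = 40 - 8*(-7) - 5*(-5) - 7*(-5) = 40 + 56 + 25 + 35 = 156)
n = -208
g*n = 156*(-208) = -32448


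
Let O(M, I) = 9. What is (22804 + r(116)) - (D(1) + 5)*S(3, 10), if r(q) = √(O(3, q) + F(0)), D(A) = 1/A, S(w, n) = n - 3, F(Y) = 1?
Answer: 22762 + √10 ≈ 22765.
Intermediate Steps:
S(w, n) = -3 + n
r(q) = √10 (r(q) = √(9 + 1) = √10)
(22804 + r(116)) - (D(1) + 5)*S(3, 10) = (22804 + √10) - (1/1 + 5)*(-3 + 10) = (22804 + √10) - (1 + 5)*7 = (22804 + √10) - 6*7 = (22804 + √10) - 1*42 = (22804 + √10) - 42 = 22762 + √10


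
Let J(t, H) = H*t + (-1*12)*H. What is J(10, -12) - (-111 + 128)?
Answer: 7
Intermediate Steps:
J(t, H) = -12*H + H*t (J(t, H) = H*t - 12*H = -12*H + H*t)
J(10, -12) - (-111 + 128) = -12*(-12 + 10) - (-111 + 128) = -12*(-2) - 1*17 = 24 - 17 = 7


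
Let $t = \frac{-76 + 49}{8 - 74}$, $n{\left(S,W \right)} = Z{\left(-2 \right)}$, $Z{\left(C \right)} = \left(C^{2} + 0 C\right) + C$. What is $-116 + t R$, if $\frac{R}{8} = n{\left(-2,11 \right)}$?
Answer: $- \frac{1204}{11} \approx -109.45$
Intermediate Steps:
$Z{\left(C \right)} = C + C^{2}$ ($Z{\left(C \right)} = \left(C^{2} + 0\right) + C = C^{2} + C = C + C^{2}$)
$n{\left(S,W \right)} = 2$ ($n{\left(S,W \right)} = - 2 \left(1 - 2\right) = \left(-2\right) \left(-1\right) = 2$)
$R = 16$ ($R = 8 \cdot 2 = 16$)
$t = \frac{9}{22}$ ($t = - \frac{27}{-66} = \left(-27\right) \left(- \frac{1}{66}\right) = \frac{9}{22} \approx 0.40909$)
$-116 + t R = -116 + \frac{9}{22} \cdot 16 = -116 + \frac{72}{11} = - \frac{1204}{11}$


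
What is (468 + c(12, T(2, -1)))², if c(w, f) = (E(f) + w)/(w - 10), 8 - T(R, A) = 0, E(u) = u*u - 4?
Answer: 254016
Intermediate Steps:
E(u) = -4 + u² (E(u) = u² - 4 = -4 + u²)
T(R, A) = 8 (T(R, A) = 8 - 1*0 = 8 + 0 = 8)
c(w, f) = (-4 + w + f²)/(-10 + w) (c(w, f) = ((-4 + f²) + w)/(w - 10) = (-4 + w + f²)/(-10 + w))
(468 + c(12, T(2, -1)))² = (468 + (-4 + 12 + 8²)/(-10 + 12))² = (468 + (-4 + 12 + 64)/2)² = (468 + (½)*72)² = (468 + 36)² = 504² = 254016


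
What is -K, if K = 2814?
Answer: -2814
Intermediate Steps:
-K = -1*2814 = -2814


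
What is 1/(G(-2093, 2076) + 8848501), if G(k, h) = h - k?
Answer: 1/8852670 ≈ 1.1296e-7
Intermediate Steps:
1/(G(-2093, 2076) + 8848501) = 1/((2076 - 1*(-2093)) + 8848501) = 1/((2076 + 2093) + 8848501) = 1/(4169 + 8848501) = 1/8852670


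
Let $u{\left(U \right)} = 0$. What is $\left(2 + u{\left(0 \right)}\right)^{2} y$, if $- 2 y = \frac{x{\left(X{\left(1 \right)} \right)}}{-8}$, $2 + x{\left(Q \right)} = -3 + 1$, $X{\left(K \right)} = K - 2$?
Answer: $-1$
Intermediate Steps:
$X{\left(K \right)} = -2 + K$ ($X{\left(K \right)} = K - 2 = -2 + K$)
$x{\left(Q \right)} = -4$ ($x{\left(Q \right)} = -2 + \left(-3 + 1\right) = -2 - 2 = -4$)
$y = - \frac{1}{4}$ ($y = - \frac{\left(-4\right) \frac{1}{-8}}{2} = - \frac{\left(-4\right) \left(- \frac{1}{8}\right)}{2} = \left(- \frac{1}{2}\right) \frac{1}{2} = - \frac{1}{4} \approx -0.25$)
$\left(2 + u{\left(0 \right)}\right)^{2} y = \left(2 + 0\right)^{2} \left(- \frac{1}{4}\right) = 2^{2} \left(- \frac{1}{4}\right) = 4 \left(- \frac{1}{4}\right) = -1$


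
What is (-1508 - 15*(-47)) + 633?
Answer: -170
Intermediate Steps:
(-1508 - 15*(-47)) + 633 = (-1508 + 705) + 633 = -803 + 633 = -170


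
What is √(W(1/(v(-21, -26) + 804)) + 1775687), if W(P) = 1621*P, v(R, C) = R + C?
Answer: 2*√254389221690/757 ≈ 1332.6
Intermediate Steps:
v(R, C) = C + R
√(W(1/(v(-21, -26) + 804)) + 1775687) = √(1621/((-26 - 21) + 804) + 1775687) = √(1621/(-47 + 804) + 1775687) = √(1621/757 + 1775687) = √(1344196680/757) = 2*√254389221690/757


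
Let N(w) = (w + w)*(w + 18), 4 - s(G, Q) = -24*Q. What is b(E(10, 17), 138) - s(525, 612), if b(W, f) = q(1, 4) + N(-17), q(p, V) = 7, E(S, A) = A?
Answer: -14719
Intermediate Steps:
s(G, Q) = 4 + 24*Q (s(G, Q) = 4 - (-24)*Q = 4 + 24*Q)
N(w) = 2*w*(18 + w) (N(w) = (2*w)*(18 + w) = 2*w*(18 + w))
b(W, f) = -27 (b(W, f) = 7 + 2*(-17)*(18 - 17) = 7 + 2*(-17)*1 = 7 - 34 = -27)
b(E(10, 17), 138) - s(525, 612) = -27 - (4 + 24*612) = -27 - (4 + 14688) = -27 - 1*14692 = -27 - 14692 = -14719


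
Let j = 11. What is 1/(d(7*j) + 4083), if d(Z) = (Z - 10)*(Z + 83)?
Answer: 1/14803 ≈ 6.7554e-5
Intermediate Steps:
d(Z) = (-10 + Z)*(83 + Z)
1/(d(7*j) + 4083) = 1/((-830 + (7*11)² + 73*(7*11)) + 4083) = 1/((-830 + 77² + 73*77) + 4083) = 1/((-830 + 5929 + 5621) + 4083) = 1/(10720 + 4083) = 1/14803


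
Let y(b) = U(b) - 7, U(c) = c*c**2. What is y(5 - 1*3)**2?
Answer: 1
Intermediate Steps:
U(c) = c**3
y(b) = -7 + b**3 (y(b) = b**3 - 7 = -7 + b**3)
y(5 - 1*3)**2 = (-7 + (5 - 1*3)**3)**2 = (-7 + (5 - 3)**3)**2 = (-7 + 2**3)**2 = (-7 + 8)**2 = 1**2 = 1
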